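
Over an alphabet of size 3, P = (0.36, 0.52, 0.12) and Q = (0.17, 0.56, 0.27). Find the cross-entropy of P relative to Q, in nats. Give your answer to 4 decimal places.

1.0965 nats

H(P,Q) = −Σ p·ln q.
  −0.36·ln(0.17) = 0.63790
  −0.52·ln(0.56) = 0.30151
  −0.12·ln(0.27) = 0.15712
H(P,Q) = 1.0965 nats.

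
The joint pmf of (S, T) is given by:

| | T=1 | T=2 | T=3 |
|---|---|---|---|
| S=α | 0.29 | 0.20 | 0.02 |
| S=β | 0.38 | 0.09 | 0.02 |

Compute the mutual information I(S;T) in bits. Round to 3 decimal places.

0.039 bits

Marginals: p(S) = (0.5100, 0.4900), p(T) = (0.6700, 0.2900, 0.0400).
I(S;T) = H(S) + H(T) − H(S,T).
H(S) = 0.9997, H(T) = 1.0908, H(S,T) = 2.0512.
I(S;T) = 0.9997 + 1.0908 − 2.0512 = 0.039 bits.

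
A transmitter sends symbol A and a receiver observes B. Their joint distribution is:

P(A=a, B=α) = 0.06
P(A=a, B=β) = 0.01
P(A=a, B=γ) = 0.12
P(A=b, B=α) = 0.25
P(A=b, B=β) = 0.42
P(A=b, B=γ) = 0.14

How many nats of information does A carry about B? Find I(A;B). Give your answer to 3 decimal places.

0.107 nats

Marginals: p(A) = (0.1900, 0.8100), p(B) = (0.3100, 0.4300, 0.2600).
I(A;B) = H(A) + H(B) − H(A,B).
H(A) = 0.4862, H(B) = 1.0762, H(A,B) = 1.4555.
I(A;B) = 0.4862 + 1.0762 − 1.4555 = 0.107 nats.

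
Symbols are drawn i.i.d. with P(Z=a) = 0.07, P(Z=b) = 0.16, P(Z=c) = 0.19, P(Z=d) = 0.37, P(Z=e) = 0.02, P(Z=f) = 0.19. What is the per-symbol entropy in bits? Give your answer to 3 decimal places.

H(Z) = −Σ p·log₂ p.
  −(0.07)·log₂(0.07) = 0.2686
  −(0.16)·log₂(0.16) = 0.4230
  −(0.19)·log₂(0.19) = 0.4552
  −(0.37)·log₂(0.37) = 0.5307
  −(0.02)·log₂(0.02) = 0.1129
  −(0.19)·log₂(0.19) = 0.4552
Sum: 0.2686 + 0.4230 + 0.4552 + 0.5307 + 0.1129 + 0.4552 = 2.246 bits.

2.246 bits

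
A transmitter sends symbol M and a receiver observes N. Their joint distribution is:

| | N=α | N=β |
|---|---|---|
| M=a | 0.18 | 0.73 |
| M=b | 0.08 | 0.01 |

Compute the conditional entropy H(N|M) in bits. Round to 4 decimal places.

0.6982 bits

Marginals: p(M) = (0.9100, 0.0900), p(N) = (0.2600, 0.7400).
H(N|M) = Σ p(M) · H(N|M=·).
  M=a: p=0.9100, H(N|M=a) = 0.7175
  M=b: p=0.0900, H(N|M=b) = 0.5033
Weighted sum = 0.6982 bits.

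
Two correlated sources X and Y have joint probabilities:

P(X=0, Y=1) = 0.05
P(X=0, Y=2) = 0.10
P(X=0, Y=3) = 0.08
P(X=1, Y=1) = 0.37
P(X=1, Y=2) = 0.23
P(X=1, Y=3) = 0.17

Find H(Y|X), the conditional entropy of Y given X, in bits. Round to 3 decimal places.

Chain rule: H(Y|X) = H(X,Y) − H(X).
Marginals: p(X) = (0.2300, 0.7700), p(Y) = (0.4200, 0.3300, 0.2500).
H(X,Y) = 2.2928 bits; H(X) = 0.7780 bits.
H(Y|X) = 2.2928 − 0.7780 = 1.515 bits.

1.515 bits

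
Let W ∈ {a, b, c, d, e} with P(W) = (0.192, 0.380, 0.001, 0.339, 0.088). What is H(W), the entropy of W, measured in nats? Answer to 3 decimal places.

1.272 nats

H(W) = −Σ p·ln p.
  −(0.192)·ln(0.192) = 0.3168
  −(0.380)·ln(0.380) = 0.3677
  −(0.001)·ln(0.001) = 0.0069
  −(0.339)·ln(0.339) = 0.3667
  −(0.088)·ln(0.088) = 0.2139
Sum: 0.3168 + 0.3677 + 0.0069 + 0.3667 + 0.2139 = 1.272 nats.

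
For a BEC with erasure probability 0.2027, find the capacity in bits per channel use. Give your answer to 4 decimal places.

0.7973 bits

Binary erasure channel: capacity C = 1 − ε.
C = 1 − 0.2027 = 0.7973 bits per channel use.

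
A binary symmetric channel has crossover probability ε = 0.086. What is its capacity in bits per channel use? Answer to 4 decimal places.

0.5770 bits

Binary symmetric channel: C = 1 − h₂(ε) where h₂ is the binary entropy function.
h₂(0.086) = −0.086·log₂0.086 − 0.914·log₂0.914 = 0.4230.
C = 1 − 0.4230 = 0.5770 bits per channel use.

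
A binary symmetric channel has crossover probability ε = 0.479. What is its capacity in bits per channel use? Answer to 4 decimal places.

0.0013 bits

Binary symmetric channel: C = 1 − h₂(ε) where h₂ is the binary entropy function.
h₂(0.479) = −0.479·log₂0.479 − 0.521·log₂0.521 = 0.9987.
C = 1 − 0.9987 = 0.0013 bits per channel use.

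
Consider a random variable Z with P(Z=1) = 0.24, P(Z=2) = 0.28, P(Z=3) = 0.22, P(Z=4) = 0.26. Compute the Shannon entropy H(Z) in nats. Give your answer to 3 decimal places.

1.382 nats

H(Z) = −Σ p·ln p.
  −(0.24)·ln(0.24) = 0.3425
  −(0.28)·ln(0.28) = 0.3564
  −(0.22)·ln(0.22) = 0.3331
  −(0.26)·ln(0.26) = 0.3502
Sum: 0.3425 + 0.3564 + 0.3331 + 0.3502 = 1.382 nats.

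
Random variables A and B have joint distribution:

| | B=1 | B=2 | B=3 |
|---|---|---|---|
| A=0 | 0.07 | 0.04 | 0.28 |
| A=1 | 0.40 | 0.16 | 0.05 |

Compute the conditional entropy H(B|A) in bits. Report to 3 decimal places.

1.172 bits

Marginals: p(A) = (0.3900, 0.6100), p(B) = (0.4700, 0.2000, 0.3300).
H(B|A) = Σ p(A) · H(B|A=·).
  A=0: p=0.3900, H(B|A=0) = 1.1250
  A=1: p=0.6100, H(B|A=1) = 1.2014
Weighted sum = 1.172 bits.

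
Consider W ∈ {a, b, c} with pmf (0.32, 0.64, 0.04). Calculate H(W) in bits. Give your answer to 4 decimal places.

H(W) = −Σ p·log₂ p.
  −(0.32)·log₂(0.32) = 0.52603
  −(0.64)·log₂(0.64) = 0.41207
  −(0.04)·log₂(0.04) = 0.18575
Sum: 0.52603 + 0.41207 + 0.18575 = 1.1239 bits.

1.1239 bits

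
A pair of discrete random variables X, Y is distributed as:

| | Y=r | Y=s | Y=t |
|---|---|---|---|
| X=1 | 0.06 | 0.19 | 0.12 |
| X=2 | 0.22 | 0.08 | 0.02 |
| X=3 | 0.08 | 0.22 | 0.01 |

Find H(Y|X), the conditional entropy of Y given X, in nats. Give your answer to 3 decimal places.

Marginals: p(X) = (0.3700, 0.3200, 0.3100), p(Y) = (0.3600, 0.4900, 0.1500).
H(Y|X) = Σ p(X) · H(Y|X=·).
  X=1: p=0.3700, H(Y|X=1) = 1.0024
  X=2: p=0.3200, H(Y|X=2) = 0.7775
  X=3: p=0.3100, H(Y|X=3) = 0.7037
Weighted sum = 0.838 nats.

0.838 nats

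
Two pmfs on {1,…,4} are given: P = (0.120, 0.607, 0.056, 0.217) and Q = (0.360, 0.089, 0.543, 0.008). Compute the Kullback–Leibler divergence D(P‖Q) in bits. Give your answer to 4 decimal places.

2.3408 bits

D(P‖Q) = Σ p·log₂(p/q).
  0.120·log₂(0.120/0.360) = -0.19020
  0.607·log₂(0.607/0.089) = 1.68128
  0.056·log₂(0.056/0.543) = -0.18354
  0.217·log₂(0.217/0.008) = 1.03326
D(P‖Q) = 2.3408 bits.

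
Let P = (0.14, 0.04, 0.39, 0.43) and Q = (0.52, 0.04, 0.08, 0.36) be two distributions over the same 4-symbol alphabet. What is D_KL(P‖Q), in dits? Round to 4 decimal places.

D(P‖Q) = Σ p·log₁₀(p/q).
  0.14·log₁₀(0.14/0.52) = -0.07978
  0.04·log₁₀(0.04/0.04) = 0.00000
  0.39·log₁₀(0.39/0.08) = 0.26831
  0.43·log₁₀(0.43/0.36) = 0.03318
D(P‖Q) = 0.2217 dits.

0.2217 dits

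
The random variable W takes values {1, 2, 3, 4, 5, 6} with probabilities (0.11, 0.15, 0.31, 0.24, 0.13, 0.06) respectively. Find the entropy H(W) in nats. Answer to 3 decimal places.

H(W) = −Σ p·ln p.
  −(0.11)·ln(0.11) = 0.2428
  −(0.15)·ln(0.15) = 0.2846
  −(0.31)·ln(0.31) = 0.3631
  −(0.24)·ln(0.24) = 0.3425
  −(0.13)·ln(0.13) = 0.2652
  −(0.06)·ln(0.06) = 0.1688
Sum: 0.2428 + 0.2846 + 0.3631 + 0.3425 + 0.2652 + 0.1688 = 1.667 nats.

1.667 nats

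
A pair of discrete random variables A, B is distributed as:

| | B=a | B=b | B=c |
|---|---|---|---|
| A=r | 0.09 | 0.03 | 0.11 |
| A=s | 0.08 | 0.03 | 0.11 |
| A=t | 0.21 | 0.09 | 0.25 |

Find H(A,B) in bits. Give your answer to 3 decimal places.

H(A,B) = −Σ p(x,y)·log₂ p(x,y) over all 9 cells.
  cell (r,a): −0.09·log₂0.09 = 0.3127
  cell (r,b): −0.03·log₂0.03 = 0.1518
  cell (r,c): −0.11·log₂0.11 = 0.3503
  cell (s,a): −0.08·log₂0.08 = 0.2915
  cell (s,b): −0.03·log₂0.03 = 0.1518
  cell (s,c): −0.11·log₂0.11 = 0.3503
  cell (t,a): −0.21·log₂0.21 = 0.4728
  cell (t,b): −0.09·log₂0.09 = 0.3127
  cell (t,c): −0.25·log₂0.25 = 0.5000
Sum = 2.894 bits.

2.894 bits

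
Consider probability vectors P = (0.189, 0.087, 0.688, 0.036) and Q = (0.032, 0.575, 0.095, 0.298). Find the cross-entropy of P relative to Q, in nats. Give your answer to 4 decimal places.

2.3617 nats

H(P,Q) = −Σ p·ln q.
  −0.189·ln(0.032) = 0.65054
  −0.087·ln(0.575) = 0.04814
  −0.688·ln(0.095) = 1.61947
  −0.036·ln(0.298) = 0.04358
H(P,Q) = 2.3617 nats.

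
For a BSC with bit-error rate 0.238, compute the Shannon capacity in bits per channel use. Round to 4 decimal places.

0.2083 bits

Binary symmetric channel: C = 1 − h₂(ε) where h₂ is the binary entropy function.
h₂(0.238) = −0.238·log₂0.238 − 0.762·log₂0.762 = 0.7917.
C = 1 − 0.7917 = 0.2083 bits per channel use.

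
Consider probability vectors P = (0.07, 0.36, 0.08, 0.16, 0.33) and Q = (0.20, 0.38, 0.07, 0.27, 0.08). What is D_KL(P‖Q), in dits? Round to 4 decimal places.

D(P‖Q) = Σ p·log₁₀(p/q).
  0.07·log₁₀(0.07/0.20) = -0.03192
  0.36·log₁₀(0.36/0.38) = -0.00845
  0.08·log₁₀(0.08/0.07) = 0.00464
  0.16·log₁₀(0.16/0.27) = -0.03636
  0.33·log₁₀(0.33/0.08) = 0.20309
D(P‖Q) = 0.1310 dits.

0.1310 dits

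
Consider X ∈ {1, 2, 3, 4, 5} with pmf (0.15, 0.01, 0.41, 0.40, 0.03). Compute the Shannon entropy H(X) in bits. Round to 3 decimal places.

H(X) = −Σ p·log₂ p.
  −(0.15)·log₂(0.15) = 0.4105
  −(0.01)·log₂(0.01) = 0.0664
  −(0.41)·log₂(0.41) = 0.5274
  −(0.40)·log₂(0.40) = 0.5288
  −(0.03)·log₂(0.03) = 0.1518
Sum: 0.4105 + 0.0664 + 0.5274 + 0.5288 + 0.1518 = 1.685 bits.

1.685 bits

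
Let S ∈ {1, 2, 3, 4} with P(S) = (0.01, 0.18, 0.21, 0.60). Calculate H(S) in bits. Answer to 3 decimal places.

1.427 bits

H(S) = −Σ p·log₂ p.
  −(0.01)·log₂(0.01) = 0.0664
  −(0.18)·log₂(0.18) = 0.4453
  −(0.21)·log₂(0.21) = 0.4728
  −(0.60)·log₂(0.60) = 0.4422
Sum: 0.0664 + 0.4453 + 0.4728 + 0.4422 = 1.427 bits.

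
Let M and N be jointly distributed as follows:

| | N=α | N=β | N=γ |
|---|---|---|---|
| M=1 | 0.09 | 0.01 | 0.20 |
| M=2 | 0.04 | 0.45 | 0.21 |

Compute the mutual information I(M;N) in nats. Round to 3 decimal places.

Marginals: p(M) = (0.3000, 0.7000), p(N) = (0.1300, 0.4600, 0.4100).
I(M;N) = H(M) + H(N) − H(M,N).
H(M) = 0.6109, H(N) = 0.9880, H(M,N) = 1.4005.
I(M;N) = 0.6109 + 0.9880 − 1.4005 = 0.198 nats.

0.198 nats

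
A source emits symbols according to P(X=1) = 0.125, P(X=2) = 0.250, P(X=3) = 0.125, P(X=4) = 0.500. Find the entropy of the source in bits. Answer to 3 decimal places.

1.750 bits

H(X) = −Σ p·log₂ p.
  −(0.125)·log₂(0.125) = 0.3750
  −(0.250)·log₂(0.250) = 0.5000
  −(0.125)·log₂(0.125) = 0.3750
  −(0.500)·log₂(0.500) = 0.5000
Sum: 0.3750 + 0.5000 + 0.3750 + 0.5000 = 1.750 bits.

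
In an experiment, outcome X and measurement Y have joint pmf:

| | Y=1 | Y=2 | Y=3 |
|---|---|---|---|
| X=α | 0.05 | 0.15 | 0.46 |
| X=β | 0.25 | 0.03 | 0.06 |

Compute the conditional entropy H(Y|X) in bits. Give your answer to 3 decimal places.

1.112 bits

Marginals: p(X) = (0.6600, 0.3400), p(Y) = (0.3000, 0.1800, 0.5200).
H(Y|X) = Σ p(X) · H(Y|X=·).
  X=α: p=0.6600, H(Y|X=α) = 1.1308
  X=β: p=0.3400, H(Y|X=β) = 1.0768
Weighted sum = 1.112 bits.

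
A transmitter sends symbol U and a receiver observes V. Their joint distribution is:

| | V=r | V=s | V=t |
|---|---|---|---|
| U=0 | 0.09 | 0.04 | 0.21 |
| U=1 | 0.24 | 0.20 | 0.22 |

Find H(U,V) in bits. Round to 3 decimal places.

H(U,V) = −Σ p(x,y)·log₂ p(x,y) over all 6 cells.
  cell (0,r): −0.09·log₂0.09 = 0.3127
  cell (0,s): −0.04·log₂0.04 = 0.1858
  cell (0,t): −0.21·log₂0.21 = 0.4728
  cell (1,r): −0.24·log₂0.24 = 0.4941
  cell (1,s): −0.20·log₂0.20 = 0.4644
  cell (1,t): −0.22·log₂0.22 = 0.4806
Sum = 2.410 bits.

2.410 bits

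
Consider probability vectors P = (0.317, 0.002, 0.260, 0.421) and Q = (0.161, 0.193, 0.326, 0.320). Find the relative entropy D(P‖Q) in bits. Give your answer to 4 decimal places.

D(P‖Q) = Σ p·log₂(p/q).
  0.317·log₂(0.317/0.161) = 0.30984
  0.002·log₂(0.002/0.193) = -0.01318
  0.260·log₂(0.260/0.326) = -0.08485
  0.421·log₂(0.421/0.320) = 0.16661
D(P‖Q) = 0.3784 bits.

0.3784 bits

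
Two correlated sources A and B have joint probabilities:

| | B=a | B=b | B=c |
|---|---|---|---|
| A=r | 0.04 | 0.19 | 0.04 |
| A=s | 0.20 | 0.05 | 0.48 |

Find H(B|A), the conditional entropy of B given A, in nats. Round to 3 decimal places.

0.814 nats

Marginals: p(A) = (0.2700, 0.7300), p(B) = (0.2400, 0.2400, 0.5200).
H(B|A) = Σ p(A) · H(B|A=·).
  A=r: p=0.2700, H(B|A=r) = 0.8131
  A=s: p=0.7300, H(B|A=s) = 0.8140
Weighted sum = 0.814 nats.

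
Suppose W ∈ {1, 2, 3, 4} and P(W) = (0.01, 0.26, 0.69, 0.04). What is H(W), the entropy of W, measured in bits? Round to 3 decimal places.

H(W) = −Σ p·log₂ p.
  −(0.01)·log₂(0.01) = 0.0664
  −(0.26)·log₂(0.26) = 0.5053
  −(0.69)·log₂(0.69) = 0.3694
  −(0.04)·log₂(0.04) = 0.1858
Sum: 0.0664 + 0.5053 + 0.3694 + 0.1858 = 1.127 bits.

1.127 bits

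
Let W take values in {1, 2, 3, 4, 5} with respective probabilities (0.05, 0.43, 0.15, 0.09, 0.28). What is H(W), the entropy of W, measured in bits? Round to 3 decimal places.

1.977 bits

H(W) = −Σ p·log₂ p.
  −(0.05)·log₂(0.05) = 0.2161
  −(0.43)·log₂(0.43) = 0.5236
  −(0.15)·log₂(0.15) = 0.4105
  −(0.09)·log₂(0.09) = 0.3127
  −(0.28)·log₂(0.28) = 0.5142
Sum: 0.2161 + 0.5236 + 0.4105 + 0.3127 + 0.5142 = 1.977 bits.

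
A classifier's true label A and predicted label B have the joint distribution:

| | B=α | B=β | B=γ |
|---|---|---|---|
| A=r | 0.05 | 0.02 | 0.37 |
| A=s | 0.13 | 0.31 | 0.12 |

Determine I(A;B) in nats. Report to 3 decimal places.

Marginals: p(A) = (0.4400, 0.5600), p(B) = (0.1800, 0.3300, 0.4900).
I(A;B) = Σ p(x,y)·ln[p(x,y)/(p(x)p(y))].
  (r,α): 0.05·ln(0.6313) = -0.0230
  (r,β): 0.02·ln(0.1377) = -0.0396
  (r,γ): 0.37·ln(1.7161) = 0.1998
  (s,α): 0.13·ln(1.2897) = 0.0331
  (s,β): 0.31·ln(1.6775) = 0.1604
  (s,γ): 0.12·ln(0.4373) = -0.0993
Sum = 0.231 nats.

0.231 nats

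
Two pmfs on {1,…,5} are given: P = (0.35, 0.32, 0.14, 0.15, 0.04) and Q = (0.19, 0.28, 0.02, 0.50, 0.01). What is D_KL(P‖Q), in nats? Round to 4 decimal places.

D(P‖Q) = Σ p·ln(p/q).
  0.35·ln(0.35/0.19) = 0.21382
  0.32·ln(0.32/0.28) = 0.04273
  0.14·ln(0.14/0.02) = 0.27243
  0.15·ln(0.15/0.50) = -0.18060
  0.04·ln(0.04/0.01) = 0.05545
D(P‖Q) = 0.4038 nats.

0.4038 nats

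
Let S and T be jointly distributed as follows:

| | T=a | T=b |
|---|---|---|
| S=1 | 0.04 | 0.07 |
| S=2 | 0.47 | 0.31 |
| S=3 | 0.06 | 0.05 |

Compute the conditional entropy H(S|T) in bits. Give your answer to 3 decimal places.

0.964 bits

Chain rule: H(S|T) = H(S,T) − H(T).
Marginals: p(S) = (0.1100, 0.7800, 0.1100), p(T) = (0.5700, 0.4300).
H(S,T) = 1.9497 bits; H(T) = 0.9858 bits.
H(S|T) = 1.9497 − 0.9858 = 0.964 bits.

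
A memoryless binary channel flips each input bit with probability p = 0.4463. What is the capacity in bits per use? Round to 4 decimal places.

0.0083 bits

Binary symmetric channel: C = 1 − h₂(ε) where h₂ is the binary entropy function.
h₂(0.4463) = −0.4463·log₂0.4463 − 0.5537·log₂0.5537 = 0.9917.
C = 1 − 0.9917 = 0.0083 bits per channel use.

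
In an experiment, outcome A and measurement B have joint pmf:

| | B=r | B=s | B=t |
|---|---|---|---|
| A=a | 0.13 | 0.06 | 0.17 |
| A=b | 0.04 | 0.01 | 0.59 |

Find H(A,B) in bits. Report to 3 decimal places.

H(A,B) = −Σ p(x,y)·log₂ p(x,y) over all 6 cells.
  cell (a,r): −0.13·log₂0.13 = 0.3826
  cell (a,s): −0.06·log₂0.06 = 0.2435
  cell (a,t): −0.17·log₂0.17 = 0.4346
  cell (b,r): −0.04·log₂0.04 = 0.1858
  cell (b,s): −0.01·log₂0.01 = 0.0664
  cell (b,t): −0.59·log₂0.59 = 0.4491
Sum = 1.762 bits.

1.762 bits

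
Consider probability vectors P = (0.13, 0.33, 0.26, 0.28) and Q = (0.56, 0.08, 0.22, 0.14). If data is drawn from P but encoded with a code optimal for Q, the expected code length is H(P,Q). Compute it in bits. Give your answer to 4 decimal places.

2.6734 bits

H(P,Q) = −Σ p·log₂ q.
  −0.13·log₂(0.56) = 0.10875
  −0.33·log₂(0.08) = 1.20247
  −0.26·log₂(0.22) = 0.56795
  −0.28·log₂(0.14) = 0.79422
H(P,Q) = 2.6734 bits.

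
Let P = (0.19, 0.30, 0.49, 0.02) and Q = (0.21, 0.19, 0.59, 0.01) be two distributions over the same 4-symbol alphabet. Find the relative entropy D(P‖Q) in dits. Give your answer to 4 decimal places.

0.0178 dits

D(P‖Q) = Σ p·log₁₀(p/q).
  0.19·log₁₀(0.19/0.21) = -0.00826
  0.30·log₁₀(0.30/0.19) = 0.05951
  0.49·log₁₀(0.49/0.59) = -0.03952
  0.02·log₁₀(0.02/0.01) = 0.00602
D(P‖Q) = 0.0178 dits.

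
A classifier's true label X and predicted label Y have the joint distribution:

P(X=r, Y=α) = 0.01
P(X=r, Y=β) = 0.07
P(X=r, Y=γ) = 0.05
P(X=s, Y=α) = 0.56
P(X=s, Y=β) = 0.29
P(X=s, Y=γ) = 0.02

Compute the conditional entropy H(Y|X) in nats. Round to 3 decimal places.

Marginals: p(X) = (0.1300, 0.8700), p(Y) = (0.5700, 0.3600, 0.0700).
H(Y|X) = Σ p(X) · H(Y|X=·).
  X=r: p=0.1300, H(Y|X=r) = 0.8981
  X=s: p=0.8700, H(Y|X=s) = 0.7365
Weighted sum = 0.758 nats.

0.758 nats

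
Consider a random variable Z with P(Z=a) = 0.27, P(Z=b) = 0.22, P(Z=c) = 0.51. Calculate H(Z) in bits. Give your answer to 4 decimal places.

1.4860 bits

H(Z) = −Σ p·log₂ p.
  −(0.27)·log₂(0.27) = 0.51002
  −(0.22)·log₂(0.22) = 0.48057
  −(0.51)·log₂(0.51) = 0.49543
Sum: 0.51002 + 0.48057 + 0.49543 = 1.4860 bits.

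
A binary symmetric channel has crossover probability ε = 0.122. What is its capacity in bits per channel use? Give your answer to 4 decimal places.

0.4649 bits

Binary symmetric channel: C = 1 − h₂(ε) where h₂ is the binary entropy function.
h₂(0.122) = −0.122·log₂0.122 − 0.878·log₂0.878 = 0.5351.
C = 1 − 0.5351 = 0.4649 bits per channel use.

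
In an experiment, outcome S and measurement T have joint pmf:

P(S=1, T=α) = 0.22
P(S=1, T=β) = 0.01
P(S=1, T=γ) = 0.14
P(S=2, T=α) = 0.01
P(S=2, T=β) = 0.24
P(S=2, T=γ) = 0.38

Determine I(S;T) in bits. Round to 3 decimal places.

Marginals: p(S) = (0.3700, 0.6300), p(T) = (0.2300, 0.2500, 0.5200).
I(S;T) = H(S) + H(T) − H(S,T).
H(S) = 0.9507, H(T) = 1.4782, H(S,T) = 2.0351.
I(S;T) = 0.9507 + 1.4782 − 2.0351 = 0.394 bits.

0.394 bits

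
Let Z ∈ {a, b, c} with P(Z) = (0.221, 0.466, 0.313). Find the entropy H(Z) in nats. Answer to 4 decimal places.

H(Z) = −Σ p·ln p.
  −(0.221)·ln(0.221) = 0.33362
  −(0.466)·ln(0.466) = 0.35582
  −(0.313)·ln(0.313) = 0.36357
Sum: 0.33362 + 0.35582 + 0.36357 = 1.0530 nats.

1.0530 nats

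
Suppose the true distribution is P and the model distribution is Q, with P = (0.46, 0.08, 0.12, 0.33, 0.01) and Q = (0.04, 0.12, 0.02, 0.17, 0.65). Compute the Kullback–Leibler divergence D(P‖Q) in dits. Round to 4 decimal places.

0.6441 dits

D(P‖Q) = Σ p·log₁₀(p/q).
  0.46·log₁₀(0.46/0.04) = 0.48792
  0.08·log₁₀(0.08/0.12) = -0.01409
  0.12·log₁₀(0.12/0.02) = 0.09338
  0.33·log₁₀(0.33/0.17) = 0.09506
  0.01·log₁₀(0.01/0.65) = -0.01813
D(P‖Q) = 0.6441 dits.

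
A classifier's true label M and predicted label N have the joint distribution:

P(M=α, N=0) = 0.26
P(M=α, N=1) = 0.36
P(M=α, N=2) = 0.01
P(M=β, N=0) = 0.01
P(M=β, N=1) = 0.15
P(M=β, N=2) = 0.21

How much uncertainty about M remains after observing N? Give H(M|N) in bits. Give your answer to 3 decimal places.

Marginals: p(M) = (0.6300, 0.3700), p(N) = (0.2700, 0.5100, 0.2200).
H(M|N) = Σ p(N) · H(M|N=·).
  N=0: p=0.2700, H(M|N=0) = 0.2285
  N=1: p=0.5100, H(M|N=1) = 0.8740
  N=2: p=0.2200, H(M|N=2) = 0.2668
Weighted sum = 0.566 bits.

0.566 bits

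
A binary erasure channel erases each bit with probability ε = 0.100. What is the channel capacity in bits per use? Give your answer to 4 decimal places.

Binary erasure channel: capacity C = 1 − ε.
C = 1 − 0.100 = 0.9000 bits per channel use.

0.9000 bits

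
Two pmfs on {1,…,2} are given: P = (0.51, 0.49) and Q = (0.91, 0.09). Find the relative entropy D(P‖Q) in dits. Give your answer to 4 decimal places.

0.2324 dits

D(P‖Q) = Σ p·log₁₀(p/q).
  0.51·log₁₀(0.51/0.91) = -0.12825
  0.49·log₁₀(0.49/0.09) = 0.36062
D(P‖Q) = 0.2324 dits.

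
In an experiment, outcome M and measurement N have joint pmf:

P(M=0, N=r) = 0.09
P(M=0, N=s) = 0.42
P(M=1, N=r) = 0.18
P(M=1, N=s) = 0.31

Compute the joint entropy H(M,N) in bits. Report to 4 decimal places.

1.8074 bits

H(M,N) = −Σ p(x,y)·log₂ p(x,y) over all 4 cells.
  cell (0,r): −0.09·log₂0.09 = 0.31265
  cell (0,s): −0.42·log₂0.42 = 0.52565
  cell (1,r): −0.18·log₂0.18 = 0.44531
  cell (1,s): −0.31·log₂0.31 = 0.52379
Sum = 1.8074 bits.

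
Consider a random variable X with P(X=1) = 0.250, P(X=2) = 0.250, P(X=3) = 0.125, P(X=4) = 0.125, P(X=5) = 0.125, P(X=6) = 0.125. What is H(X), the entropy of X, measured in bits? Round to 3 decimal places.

2.500 bits

H(X) = −Σ p·log₂ p.
  −(0.250)·log₂(0.250) = 0.5000
  −(0.250)·log₂(0.250) = 0.5000
  −(0.125)·log₂(0.125) = 0.3750
  −(0.125)·log₂(0.125) = 0.3750
  −(0.125)·log₂(0.125) = 0.3750
  −(0.125)·log₂(0.125) = 0.3750
Sum: 0.5000 + 0.5000 + 0.3750 + 0.3750 + 0.3750 + 0.3750 = 2.500 bits.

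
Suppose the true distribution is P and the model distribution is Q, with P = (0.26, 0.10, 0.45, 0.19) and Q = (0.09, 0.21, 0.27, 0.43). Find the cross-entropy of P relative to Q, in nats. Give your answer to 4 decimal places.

1.5317 nats

H(P,Q) = −Σ p·ln q.
  −0.26·ln(0.09) = 0.62607
  −0.10·ln(0.21) = 0.15606
  −0.45·ln(0.27) = 0.58920
  −0.19·ln(0.43) = 0.16035
H(P,Q) = 1.5317 nats.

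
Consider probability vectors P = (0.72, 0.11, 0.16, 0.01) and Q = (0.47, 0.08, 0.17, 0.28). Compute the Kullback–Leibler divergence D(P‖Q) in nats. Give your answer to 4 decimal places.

0.2991 nats

D(P‖Q) = Σ p·ln(p/q).
  0.72·ln(0.72/0.47) = 0.30709
  0.11·ln(0.11/0.08) = 0.03503
  0.16·ln(0.16/0.17) = -0.00970
  0.01·ln(0.01/0.28) = -0.03332
D(P‖Q) = 0.2991 nats.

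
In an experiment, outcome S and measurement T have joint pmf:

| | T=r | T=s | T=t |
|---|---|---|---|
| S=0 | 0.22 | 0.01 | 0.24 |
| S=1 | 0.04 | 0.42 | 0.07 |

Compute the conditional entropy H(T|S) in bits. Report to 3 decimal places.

1.024 bits

Marginals: p(S) = (0.4700, 0.5300), p(T) = (0.2600, 0.4300, 0.3100).
H(T|S) = Σ p(S) · H(T|S=·).
  S=0: p=0.4700, H(T|S=0) = 1.1259
  S=1: p=0.5300, H(T|S=1) = 0.9330
Weighted sum = 1.024 bits.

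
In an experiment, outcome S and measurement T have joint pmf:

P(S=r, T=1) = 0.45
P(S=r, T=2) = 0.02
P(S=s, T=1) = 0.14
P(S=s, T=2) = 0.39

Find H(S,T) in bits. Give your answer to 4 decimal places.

1.5582 bits

H(S,T) = −Σ p(x,y)·log₂ p(x,y) over all 4 cells.
  cell (r,1): −0.45·log₂0.45 = 0.51840
  cell (r,2): −0.02·log₂0.02 = 0.11288
  cell (s,1): −0.14·log₂0.14 = 0.39711
  cell (s,2): −0.39·log₂0.39 = 0.52980
Sum = 1.5582 bits.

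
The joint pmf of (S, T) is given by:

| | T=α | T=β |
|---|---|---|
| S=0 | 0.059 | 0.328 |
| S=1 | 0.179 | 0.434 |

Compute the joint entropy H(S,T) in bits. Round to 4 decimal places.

1.7353 bits

H(S,T) = −Σ p(x,y)·log₂ p(x,y) over all 4 cells.
  cell (0,α): −0.059·log₂0.059 = 0.24091
  cell (0,β): −0.328·log₂0.328 = 0.52750
  cell (1,α): −0.179·log₂0.179 = 0.44427
  cell (1,β): −0.434·log₂0.434 = 0.52264
Sum = 1.7353 bits.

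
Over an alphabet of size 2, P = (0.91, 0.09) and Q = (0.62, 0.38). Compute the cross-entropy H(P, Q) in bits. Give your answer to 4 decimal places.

0.7532 bits

H(P,Q) = −Σ p·log₂ q.
  −0.91·log₂(0.62) = 0.62759
  −0.09·log₂(0.38) = 0.12563
H(P,Q) = 0.7532 bits.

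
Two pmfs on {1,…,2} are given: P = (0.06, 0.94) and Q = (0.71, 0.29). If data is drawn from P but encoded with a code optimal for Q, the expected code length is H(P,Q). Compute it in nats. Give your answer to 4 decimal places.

H(P,Q) = −Σ p·ln q.
  −0.06·ln(0.71) = 0.02055
  −0.94·ln(0.29) = 1.16360
H(P,Q) = 1.1842 nats.

1.1842 nats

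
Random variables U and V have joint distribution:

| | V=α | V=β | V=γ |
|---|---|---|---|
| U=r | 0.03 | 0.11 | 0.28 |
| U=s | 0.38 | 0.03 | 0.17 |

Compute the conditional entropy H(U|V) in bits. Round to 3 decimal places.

Chain rule: H(U|V) = H(U,V) − H(V).
Marginals: p(U) = (0.4200, 0.5800), p(V) = (0.4100, 0.1400, 0.4500).
H(U,V) = 2.1331 bits; H(V) = 1.4429 bits.
H(U|V) = 2.1331 − 1.4429 = 0.690 bits.

0.690 bits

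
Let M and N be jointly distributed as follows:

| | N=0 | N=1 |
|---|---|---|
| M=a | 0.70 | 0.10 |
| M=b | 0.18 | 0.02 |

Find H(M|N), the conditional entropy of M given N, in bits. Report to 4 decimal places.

0.7212 bits

Marginals: p(M) = (0.8000, 0.2000), p(N) = (0.8800, 0.1200).
H(M|N) = Σ p(N) · H(M|N=·).
  N=0: p=0.8800, H(M|N=0) = 0.7309
  N=1: p=0.1200, H(M|N=1) = 0.6500
Weighted sum = 0.7212 bits.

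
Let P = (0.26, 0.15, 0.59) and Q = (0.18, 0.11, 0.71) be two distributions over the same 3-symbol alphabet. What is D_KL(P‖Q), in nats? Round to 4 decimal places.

0.0329 nats

D(P‖Q) = Σ p·ln(p/q).
  0.26·ln(0.26/0.18) = 0.09561
  0.15·ln(0.15/0.11) = 0.04652
  0.59·ln(0.59/0.71) = -0.10923
D(P‖Q) = 0.0329 nats.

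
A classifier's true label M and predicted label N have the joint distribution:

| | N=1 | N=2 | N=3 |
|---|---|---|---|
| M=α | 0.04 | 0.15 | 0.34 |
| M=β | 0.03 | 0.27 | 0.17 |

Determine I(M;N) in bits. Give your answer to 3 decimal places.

0.065 bits

Marginals: p(M) = (0.5300, 0.4700), p(N) = (0.0700, 0.4200, 0.5100).
I(M;N) = H(M) + H(N) − H(M,N).
H(M) = 0.9974, H(N) = 1.2896, H(M,N) = 2.2218.
I(M;N) = 0.9974 + 1.2896 − 2.2218 = 0.065 bits.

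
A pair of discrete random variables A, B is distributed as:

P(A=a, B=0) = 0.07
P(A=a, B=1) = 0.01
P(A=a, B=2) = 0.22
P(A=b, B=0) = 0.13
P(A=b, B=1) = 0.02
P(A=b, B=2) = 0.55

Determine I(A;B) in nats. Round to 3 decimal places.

0.002 nats

Marginals: p(A) = (0.3000, 0.7000), p(B) = (0.2000, 0.0300, 0.7700).
I(A;B) = H(A) + H(B) − H(A,B).
H(A) = 0.6109, H(B) = 0.6283, H(A,B) = 1.2376.
I(A;B) = 0.6109 + 0.6283 − 1.2376 = 0.002 nats.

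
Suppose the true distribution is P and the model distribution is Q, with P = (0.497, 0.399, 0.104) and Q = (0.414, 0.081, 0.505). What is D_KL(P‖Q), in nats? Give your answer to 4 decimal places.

0.5627 nats

D(P‖Q) = Σ p·ln(p/q).
  0.497·ln(0.497/0.414) = 0.09081
  0.399·ln(0.399/0.081) = 0.63621
  0.104·ln(0.104/0.505) = -0.16434
D(P‖Q) = 0.5627 nats.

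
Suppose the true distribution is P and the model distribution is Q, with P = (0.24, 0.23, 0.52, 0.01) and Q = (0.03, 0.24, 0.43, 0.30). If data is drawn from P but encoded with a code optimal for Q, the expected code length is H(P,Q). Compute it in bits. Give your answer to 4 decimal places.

2.3382 bits

H(P,Q) = −Σ p·log₂ q.
  −0.24·log₂(0.03) = 1.21413
  −0.23·log₂(0.24) = 0.47355
  −0.52·log₂(0.43) = 0.63315
  −0.01·log₂(0.30) = 0.01737
H(P,Q) = 2.3382 bits.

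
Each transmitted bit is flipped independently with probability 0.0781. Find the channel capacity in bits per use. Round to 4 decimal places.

0.6046 bits

Binary symmetric channel: C = 1 − h₂(ε) where h₂ is the binary entropy function.
h₂(0.0781) = −0.0781·log₂0.0781 − 0.9219·log₂0.9219 = 0.3954.
C = 1 − 0.3954 = 0.6046 bits per channel use.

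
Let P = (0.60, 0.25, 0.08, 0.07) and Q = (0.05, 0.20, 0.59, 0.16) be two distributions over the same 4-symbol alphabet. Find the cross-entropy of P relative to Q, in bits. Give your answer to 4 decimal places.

H(P,Q) = −Σ p·log₂ q.
  −0.60·log₂(0.05) = 2.59316
  −0.25·log₂(0.20) = 0.58048
  −0.08·log₂(0.59) = 0.06090
  −0.07·log₂(0.16) = 0.18507
H(P,Q) = 3.4196 bits.

3.4196 bits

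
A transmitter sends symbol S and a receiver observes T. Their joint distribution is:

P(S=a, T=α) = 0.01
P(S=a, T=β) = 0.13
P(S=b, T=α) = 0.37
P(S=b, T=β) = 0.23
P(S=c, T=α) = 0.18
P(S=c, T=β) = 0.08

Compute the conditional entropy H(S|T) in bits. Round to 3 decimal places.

1.215 bits

Marginals: p(S) = (0.1400, 0.6000, 0.2600), p(T) = (0.5600, 0.4400).
H(S|T) = Σ p(T) · H(S|T=·).
  T=α: p=0.5600, H(S|T=α) = 1.0251
  T=β: p=0.4400, H(S|T=β) = 1.4561
Weighted sum = 1.215 bits.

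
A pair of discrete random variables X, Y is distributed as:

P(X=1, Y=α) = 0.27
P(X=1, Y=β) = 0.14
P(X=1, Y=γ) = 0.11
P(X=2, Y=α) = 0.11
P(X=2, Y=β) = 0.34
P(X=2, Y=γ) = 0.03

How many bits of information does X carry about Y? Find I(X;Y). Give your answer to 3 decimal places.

0.146 bits

Marginals: p(X) = (0.5200, 0.4800), p(Y) = (0.3800, 0.4800, 0.1400).
I(X;Y) = Σ p(x,y)·log₂[p(x,y)/(p(x)p(y))].
  (1,α): 0.27·log₂(1.3664) = 0.1216
  (1,β): 0.14·log₂(0.5609) = -0.1168
  (1,γ): 0.11·log₂(1.5110) = 0.0655
  (2,α): 0.11·log₂(0.6031) = -0.0803
  (2,β): 0.34·log₂(1.4757) = 0.1909
  (2,γ): 0.03·log₂(0.4464) = -0.0349
Sum = 0.146 bits.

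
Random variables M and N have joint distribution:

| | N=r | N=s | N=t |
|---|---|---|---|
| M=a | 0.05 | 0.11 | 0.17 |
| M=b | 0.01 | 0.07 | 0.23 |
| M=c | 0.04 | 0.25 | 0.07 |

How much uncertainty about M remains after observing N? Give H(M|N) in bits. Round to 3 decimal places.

Marginals: p(M) = (0.3300, 0.3100, 0.3600), p(N) = (0.1000, 0.4300, 0.4700).
H(M|N) = Σ p(N) · H(M|N=·).
  N=r: p=0.1000, H(M|N=r) = 1.3610
  N=s: p=0.4300, H(M|N=s) = 1.3844
  N=t: p=0.4700, H(M|N=t) = 1.4444
Weighted sum = 1.410 bits.

1.410 bits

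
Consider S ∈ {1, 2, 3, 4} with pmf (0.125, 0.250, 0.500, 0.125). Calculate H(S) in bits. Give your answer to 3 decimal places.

H(S) = −Σ p·log₂ p.
  −(0.125)·log₂(0.125) = 0.3750
  −(0.250)·log₂(0.250) = 0.5000
  −(0.500)·log₂(0.500) = 0.5000
  −(0.125)·log₂(0.125) = 0.3750
Sum: 0.3750 + 0.5000 + 0.5000 + 0.3750 = 1.750 bits.

1.750 bits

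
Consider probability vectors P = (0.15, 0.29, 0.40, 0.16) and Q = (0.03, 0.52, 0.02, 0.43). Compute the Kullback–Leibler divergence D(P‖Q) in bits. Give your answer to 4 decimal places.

1.6045 bits

D(P‖Q) = Σ p·log₂(p/q).
  0.15·log₂(0.15/0.03) = 0.34829
  0.29·log₂(0.29/0.52) = -0.24431
  0.40·log₂(0.40/0.02) = 1.72877
  0.16·log₂(0.16/0.43) = -0.22820
D(P‖Q) = 1.6045 bits.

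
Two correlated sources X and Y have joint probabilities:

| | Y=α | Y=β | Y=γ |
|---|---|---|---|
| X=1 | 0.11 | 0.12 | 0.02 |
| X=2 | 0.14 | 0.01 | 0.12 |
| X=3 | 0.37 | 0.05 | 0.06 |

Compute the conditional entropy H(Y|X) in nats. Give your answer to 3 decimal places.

0.785 nats

Chain rule: H(Y|X) = H(X,Y) − H(X).
Marginals: p(X) = (0.2500, 0.2700, 0.4800), p(Y) = (0.6200, 0.1800, 0.2000).
H(X,Y) = 1.8377 nats; H(X) = 1.0524 nats.
H(Y|X) = 1.8377 − 1.0524 = 0.785 nats.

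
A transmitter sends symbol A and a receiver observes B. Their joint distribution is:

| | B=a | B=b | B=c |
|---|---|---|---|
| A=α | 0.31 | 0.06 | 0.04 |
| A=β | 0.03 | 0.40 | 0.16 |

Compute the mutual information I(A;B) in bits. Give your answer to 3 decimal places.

0.429 bits

Marginals: p(A) = (0.4100, 0.5900), p(B) = (0.3400, 0.4600, 0.2000).
I(A;B) = Σ p(x,y)·log₂[p(x,y)/(p(x)p(y))].
  (α,a): 0.31·log₂(2.2238) = 0.3574
  (α,b): 0.06·log₂(0.3181) = -0.0991
  (α,c): 0.04·log₂(0.4878) = -0.0414
  (β,a): 0.03·log₂(0.1496) = -0.0822
  (β,b): 0.40·log₂(1.4738) = 0.2238
  (β,c): 0.16·log₂(1.3559) = 0.0703
Sum = 0.429 bits.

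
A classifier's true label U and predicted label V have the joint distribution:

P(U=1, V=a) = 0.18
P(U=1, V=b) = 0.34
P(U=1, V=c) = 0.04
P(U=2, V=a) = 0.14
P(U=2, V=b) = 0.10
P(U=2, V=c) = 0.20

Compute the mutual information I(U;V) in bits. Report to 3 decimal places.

0.177 bits

Marginals: p(U) = (0.5600, 0.4400), p(V) = (0.3200, 0.4400, 0.2400).
I(U;V) = H(U) + H(V) − H(U,V).
H(U) = 0.9896, H(V) = 1.5413, H(U,V) = 2.3539.
I(U;V) = 0.9896 + 1.5413 − 2.3539 = 0.177 bits.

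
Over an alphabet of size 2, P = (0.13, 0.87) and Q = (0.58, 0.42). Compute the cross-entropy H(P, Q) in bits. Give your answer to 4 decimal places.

1.1910 bits

H(P,Q) = −Σ p·log₂ q.
  −0.13·log₂(0.58) = 0.10216
  −0.87·log₂(0.42) = 1.08884
H(P,Q) = 1.1910 bits.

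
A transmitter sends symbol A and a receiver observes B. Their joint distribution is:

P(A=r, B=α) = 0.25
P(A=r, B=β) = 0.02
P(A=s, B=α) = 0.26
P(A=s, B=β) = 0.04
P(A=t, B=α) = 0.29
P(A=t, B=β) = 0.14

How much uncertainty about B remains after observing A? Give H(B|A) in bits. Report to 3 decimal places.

0.664 bits

Marginals: p(A) = (0.2700, 0.3000, 0.4300), p(B) = (0.8000, 0.2000).
H(B|A) = Σ p(A) · H(B|A=·).
  A=r: p=0.2700, H(B|A=r) = 0.3809
  A=s: p=0.3000, H(B|A=s) = 0.5665
  A=t: p=0.4300, H(B|A=t) = 0.9103
Weighted sum = 0.664 bits.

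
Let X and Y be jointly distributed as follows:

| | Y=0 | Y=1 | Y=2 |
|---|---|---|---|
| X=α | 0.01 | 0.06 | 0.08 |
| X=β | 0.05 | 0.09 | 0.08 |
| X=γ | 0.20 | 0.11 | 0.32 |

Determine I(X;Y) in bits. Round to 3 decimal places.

Marginals: p(X) = (0.1500, 0.2200, 0.6300), p(Y) = (0.2600, 0.2600, 0.4800).
I(X;Y) = H(X) + H(Y) − H(X,Y).
H(X) = 1.3111, H(Y) = 1.5188, H(X,Y) = 2.7624.
I(X;Y) = 1.3111 + 1.5188 − 2.7624 = 0.067 bits.

0.067 bits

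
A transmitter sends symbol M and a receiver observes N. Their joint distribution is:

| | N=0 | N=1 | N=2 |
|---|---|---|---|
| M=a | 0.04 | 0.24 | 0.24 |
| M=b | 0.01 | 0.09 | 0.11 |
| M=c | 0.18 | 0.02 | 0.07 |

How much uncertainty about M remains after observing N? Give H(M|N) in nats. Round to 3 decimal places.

Chain rule: H(M|N) = H(M,N) − H(N).
Marginals: p(M) = (0.5200, 0.2100, 0.2700), p(N) = (0.2300, 0.3500, 0.4200).
H(M,N) = 1.8924 nats; H(N) = 1.0698 nats.
H(M|N) = 1.8924 − 1.0698 = 0.823 nats.

0.823 nats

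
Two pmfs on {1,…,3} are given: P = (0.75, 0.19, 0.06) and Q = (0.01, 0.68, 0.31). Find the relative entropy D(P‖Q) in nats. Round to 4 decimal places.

D(P‖Q) = Σ p·ln(p/q).
  0.75·ln(0.75/0.01) = 3.23812
  0.19·ln(0.19/0.68) = -0.24226
  0.06·ln(0.06/0.31) = -0.09853
D(P‖Q) = 2.8973 nats.

2.8973 nats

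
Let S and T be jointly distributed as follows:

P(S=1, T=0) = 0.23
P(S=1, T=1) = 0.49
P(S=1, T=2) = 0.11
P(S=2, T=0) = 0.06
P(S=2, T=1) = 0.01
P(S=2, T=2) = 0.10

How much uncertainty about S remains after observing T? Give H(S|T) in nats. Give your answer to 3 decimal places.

0.342 nats

Chain rule: H(S|T) = H(S,T) − H(T).
Marginals: p(S) = (0.8300, 0.1700), p(T) = (0.2900, 0.5000, 0.2100).
H(S,T) = 1.3755 nats; H(T) = 1.0333 nats.
H(S|T) = 1.3755 − 1.0333 = 0.342 nats.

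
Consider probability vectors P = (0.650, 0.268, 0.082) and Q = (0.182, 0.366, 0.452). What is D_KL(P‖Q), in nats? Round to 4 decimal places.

D(P‖Q) = Σ p·ln(p/q).
  0.650·ln(0.650/0.182) = 0.82743
  0.268·ln(0.268/0.366) = -0.08352
  0.082·ln(0.082/0.452) = -0.13997
D(P‖Q) = 0.6039 nats.

0.6039 nats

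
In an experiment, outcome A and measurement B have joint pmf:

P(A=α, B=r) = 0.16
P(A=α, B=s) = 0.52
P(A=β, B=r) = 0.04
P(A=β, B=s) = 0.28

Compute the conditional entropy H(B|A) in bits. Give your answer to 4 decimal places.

Chain rule: H(B|A) = H(A,B) − H(A).
Marginals: p(A) = (0.6800, 0.3200), p(B) = (0.2000, 0.8000).
H(A,B) = 1.6136 bits; H(A) = 0.9044 bits.
H(B|A) = 1.6136 − 0.9044 = 0.7092 bits.

0.7092 bits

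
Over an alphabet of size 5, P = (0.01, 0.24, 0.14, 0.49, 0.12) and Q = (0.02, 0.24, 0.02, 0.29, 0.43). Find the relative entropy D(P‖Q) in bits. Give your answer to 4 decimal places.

0.5329 bits

D(P‖Q) = Σ p·log₂(p/q).
  0.01·log₂(0.01/0.02) = -0.01000
  0.24·log₂(0.24/0.24) = 0.00000
  0.14·log₂(0.14/0.02) = 0.39303
  0.49·log₂(0.49/0.29) = 0.37080
  0.12·log₂(0.12/0.43) = -0.22096
D(P‖Q) = 0.5329 bits.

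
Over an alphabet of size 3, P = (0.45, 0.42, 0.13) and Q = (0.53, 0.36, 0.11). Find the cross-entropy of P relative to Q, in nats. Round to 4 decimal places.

H(P,Q) = −Σ p·ln q.
  −0.45·ln(0.53) = 0.28570
  −0.42·ln(0.36) = 0.42909
  −0.13·ln(0.11) = 0.28695
H(P,Q) = 1.0017 nats.

1.0017 nats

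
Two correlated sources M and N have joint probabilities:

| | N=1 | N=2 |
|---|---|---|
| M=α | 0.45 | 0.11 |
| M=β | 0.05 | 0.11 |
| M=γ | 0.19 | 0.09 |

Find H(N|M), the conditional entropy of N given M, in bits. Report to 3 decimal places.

0.797 bits

Chain rule: H(N|M) = H(M,N) − H(M).
Marginals: p(M) = (0.5600, 0.1600, 0.2800), p(N) = (0.6900, 0.3100).
H(M,N) = 2.2030 bits; H(M) = 1.4057 bits.
H(N|M) = 2.2030 − 1.4057 = 0.797 bits.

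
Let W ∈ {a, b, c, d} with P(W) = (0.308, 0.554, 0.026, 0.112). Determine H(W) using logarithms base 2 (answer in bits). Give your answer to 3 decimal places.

H(W) = −Σ p·log₂ p.
  −(0.308)·log₂(0.308) = 0.5233
  −(0.554)·log₂(0.554) = 0.4720
  −(0.026)·log₂(0.026) = 0.1369
  −(0.112)·log₂(0.112) = 0.3537
Sum: 0.5233 + 0.4720 + 0.1369 + 0.3537 = 1.486 bits.

1.486 bits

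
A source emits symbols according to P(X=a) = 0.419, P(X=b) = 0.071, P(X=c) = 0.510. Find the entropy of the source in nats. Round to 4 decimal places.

H(X) = −Σ p·ln p.
  −(0.419)·ln(0.419) = 0.36448
  −(0.071)·ln(0.071) = 0.18780
  −(0.510)·ln(0.510) = 0.34341
Sum: 0.36448 + 0.18780 + 0.34341 = 0.8957 nats.

0.8957 nats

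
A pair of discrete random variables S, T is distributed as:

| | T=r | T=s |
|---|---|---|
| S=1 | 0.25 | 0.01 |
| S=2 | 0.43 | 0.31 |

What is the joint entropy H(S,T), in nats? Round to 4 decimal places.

1.1186 nats

H(S,T) = −Σ p(x,y)·ln p(x,y) over all 4 cells.
  cell (1,r): −0.25·ln0.25 = 0.34657
  cell (1,s): −0.01·ln0.01 = 0.04605
  cell (2,r): −0.43·ln0.43 = 0.36291
  cell (2,s): −0.31·ln0.31 = 0.36307
Sum = 1.1186 nats.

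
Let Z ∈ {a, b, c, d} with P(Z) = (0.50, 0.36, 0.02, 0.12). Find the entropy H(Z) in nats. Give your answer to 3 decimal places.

H(Z) = −Σ p·ln p.
  −(0.50)·ln(0.50) = 0.3466
  −(0.36)·ln(0.36) = 0.3678
  −(0.02)·ln(0.02) = 0.0782
  −(0.12)·ln(0.12) = 0.2544
Sum: 0.3466 + 0.3678 + 0.0782 + 0.2544 = 1.047 nats.

1.047 nats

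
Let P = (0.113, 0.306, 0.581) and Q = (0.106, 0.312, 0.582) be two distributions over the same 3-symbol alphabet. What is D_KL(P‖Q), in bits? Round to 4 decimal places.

0.0004 bits

D(P‖Q) = Σ p·log₂(p/q).
  0.113·log₂(0.113/0.106) = 0.01043
  0.306·log₂(0.306/0.312) = -0.00857
  0.581·log₂(0.581/0.582) = -0.00144
D(P‖Q) = 0.0004 bits.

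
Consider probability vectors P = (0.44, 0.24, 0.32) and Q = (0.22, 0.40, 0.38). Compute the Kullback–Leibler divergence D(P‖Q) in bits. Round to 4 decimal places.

D(P‖Q) = Σ p·log₂(p/q).
  0.44·log₂(0.44/0.22) = 0.44000
  0.24·log₂(0.24/0.40) = -0.17687
  0.32·log₂(0.32/0.38) = -0.07934
D(P‖Q) = 0.1838 bits.

0.1838 bits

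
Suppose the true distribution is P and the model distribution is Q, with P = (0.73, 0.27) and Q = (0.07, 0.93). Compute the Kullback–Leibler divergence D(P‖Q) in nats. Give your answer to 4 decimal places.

D(P‖Q) = Σ p·ln(p/q).
  0.73·ln(0.73/0.07) = 1.71152
  0.27·ln(0.27/0.93) = -0.33393
D(P‖Q) = 1.3776 nats.

1.3776 nats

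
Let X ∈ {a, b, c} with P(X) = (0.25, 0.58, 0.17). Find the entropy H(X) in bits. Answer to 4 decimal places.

1.3904 bits

H(X) = −Σ p·log₂ p.
  −(0.25)·log₂(0.25) = 0.50000
  −(0.58)·log₂(0.58) = 0.45581
  −(0.17)·log₂(0.17) = 0.43459
Sum: 0.50000 + 0.45581 + 0.43459 = 1.3904 bits.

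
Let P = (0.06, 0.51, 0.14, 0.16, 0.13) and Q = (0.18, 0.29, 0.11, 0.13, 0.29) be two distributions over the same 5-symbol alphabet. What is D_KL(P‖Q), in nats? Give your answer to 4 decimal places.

D(P‖Q) = Σ p·ln(p/q).
  0.06·ln(0.06/0.18) = -0.06592
  0.51·ln(0.51/0.29) = 0.28791
  0.14·ln(0.14/0.11) = 0.03376
  0.16·ln(0.16/0.13) = 0.03322
  0.13·ln(0.13/0.29) = -0.10431
D(P‖Q) = 0.1847 nats.

0.1847 nats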